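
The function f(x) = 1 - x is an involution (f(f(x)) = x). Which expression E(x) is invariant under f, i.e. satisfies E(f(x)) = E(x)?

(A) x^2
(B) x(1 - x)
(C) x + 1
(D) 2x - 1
B

Replace x by f(x) = 1 - x in each option and simplify. As a quick numerical cross-check, also compare E(5) with E(f(5)) = E(-4).

(A) x^2  ->  (1 - x)^2 = (x - 1)^2; check: E(5) = 25 but E(-4) = 16.   [not invariant]
(B) x(1 - x)  ->  (1 - x)(1 - (1 - x)), which simplifies back to x(1 - x); check: E(5) = -20, E(-4) = -20.   [invariant]
(C) x + 1  ->  (1 - x) + 1 = 2 - x; check: E(5) = 6 but E(-4) = -3.   [not invariant]
(D) 2x - 1  ->  2(1 - x) - 1 = 1 - 2x; check: E(5) = 9 but E(-4) = -9.   [not invariant]

Only (B) is unchanged. E is symmetric under swapping x with f(x) = 1 - x, which is exactly what an involution does.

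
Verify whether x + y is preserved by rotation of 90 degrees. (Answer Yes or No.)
No

Applying rotation by 90 degrees: x' = x*cos(90 degrees) - y*sin(90 degrees) = -y, y' = x*sin(90 degrees) + y*cos(90 degrees) = x

Substituting into x + y:
(-y) + (x)
= x - y

This differs from the original expression x + y, so it is NOT invariant.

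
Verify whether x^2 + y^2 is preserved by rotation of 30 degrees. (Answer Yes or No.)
Yes

Applying rotation by 30 degrees: x' = x*cos(30 degrees) - y*sin(30 degrees) = sqrt(3)x/2 - y/2, y' = x*sin(30 degrees) + y*cos(30 degrees) = x/2 + sqrt(3)y/2

Substituting into x^2 + y^2:
(sqrt(3)x/2 - y/2)^2 + (x/2 + sqrt(3)y/2)^2
= x^2 + y^2

This equals the original expression x^2 + y^2, so it IS invariant.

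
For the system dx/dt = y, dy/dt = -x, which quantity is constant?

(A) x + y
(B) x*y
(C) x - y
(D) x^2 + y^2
D

A first integral I satisfies dI/dt = 0 along every solution. Differentiate each option and use the equation of motion:
(A) d/dt[x + y] = y + (-x) = y - x, not identically 0
(B) d/dt[x*y] = (dx/dt)y + x(dy/dt) = y^2 - x^2, not identically 0
(C) d/dt[x - y] = y - (-x) = x + y, not identically 0
(D) d/dt[x^2 + y^2] = 2x*dx/dt + 2y*dy/dt = 2x*y + 2y*(-x) = 0

Only (D) has zero time-derivative. So x^2 + y^2 (the squared radius; trajectories are circles) is the conserved quantity.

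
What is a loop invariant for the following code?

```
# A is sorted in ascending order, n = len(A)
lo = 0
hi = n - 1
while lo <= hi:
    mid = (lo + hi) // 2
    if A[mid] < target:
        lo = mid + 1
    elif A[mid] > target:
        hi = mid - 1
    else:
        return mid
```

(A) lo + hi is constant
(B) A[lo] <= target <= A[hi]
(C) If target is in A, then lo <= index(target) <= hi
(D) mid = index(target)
C

A loop invariant must hold before the first iteration and be re-established by every execution of the body.

(C) If target is in A, then lo <= index(target) <= hi: Before the loop [lo, hi] = [0, n-1] covers every index. When A[mid] < target, sortedness puts target strictly to the right of mid, so setting lo = mid + 1 keeps index(target) in [lo, hi]; symmetrically for hi = mid - 1. Hence 'if target is in A then lo <= index(target) <= hi' holds after every iteration, and when lo > hi it proves target is absent.

The other options fail:
(A) lo + hi is constant: each iteration moves exactly one of lo, hi, so lo + hi changes (e.g. 0 + (n-1) becomes (mid+1) + (n-1)).
(B) A[lo] <= target <= A[hi]: fails when target is not in A (e.g. target < A[0] already violates it before the loop), so it is not maintained in general.
(D) mid = index(target): mid is just the current probe; it equals index(target) only on the iteration that returns.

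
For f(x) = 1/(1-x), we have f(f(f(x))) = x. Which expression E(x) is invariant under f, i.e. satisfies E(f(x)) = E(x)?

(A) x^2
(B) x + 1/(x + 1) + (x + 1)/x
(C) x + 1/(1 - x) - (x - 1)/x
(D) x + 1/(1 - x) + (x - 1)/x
D

Replace x by f(x) = 1/(1 - x) in each option and simplify. As a quick numerical cross-check, also compare E(3) with E(f(3)) = E(-1/2).

(A) x^2  ->  (1/(1 - x))^2 = (x - 1)^(-2); check: E(3) = 9 but E(-1/2) = 1/4.   [not invariant]
(B) x + 1/(x + 1) + (x + 1)/x  ->  (1/(1 - x)) + 1/((1/(1 - x)) + 1) + ((1/(1 - x)) + 1)/(1/(1 - x)) = (-x^3 + 6x^2 - 11x + 7)/(x^2 - 3x + 2); check: E(3) = 55/12 but E(-1/2) = 1/2.   [not invariant]
(C) x + 1/(1 - x) - (x - 1)/x  ->  (1/(1 - x)) + 1/(1 - (1/(1 - x))) - ((1/(1 - x)) - 1)/(1/(1 - x)) = (x^2(1 - x) - x + (x - 1)^2)/(x(x - 1)); check: E(3) = 11/6 but E(-1/2) = -17/6.   [not invariant]
(D) x + 1/(1 - x) + (x - 1)/x  ->  (1/(1 - x)) + 1/(1 - (1/(1 - x))) + ((1/(1 - x)) - 1)/(1/(1 - x)), which simplifies back to x + 1/(1 - x) + (x - 1)/x; check: E(3) = 19/6, E(-1/2) = 19/6.   [invariant]

Only (D) is unchanged. Indeed f(f(x)) = 1/(1 - 1/(1-x)) = (1-x)/(-x) = (x-1)/x, so E(x) = x + f(x) + f(f(x)) is the sum over the whole 3-cycle; applying f just permutes the three terms cyclically (x -> f(x) -> f(f(x)) -> x), leaving the sum unchanged.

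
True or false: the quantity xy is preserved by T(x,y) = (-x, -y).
True

Substitute T(x,y) = (-x, -y) into the expression and compare with the original.

Original: xy
After applying T: (-x)(-y) = xy

This is identical to the original xy, so the expression is invariant.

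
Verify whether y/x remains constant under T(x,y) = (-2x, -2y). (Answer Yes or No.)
Yes

Substitute T(x,y) = (-2x, -2y) into the expression and compare with the original.

Original: y/x
After applying T: (-2y)/(-2x) = y/x

This is identical to the original y/x, so the expression is invariant.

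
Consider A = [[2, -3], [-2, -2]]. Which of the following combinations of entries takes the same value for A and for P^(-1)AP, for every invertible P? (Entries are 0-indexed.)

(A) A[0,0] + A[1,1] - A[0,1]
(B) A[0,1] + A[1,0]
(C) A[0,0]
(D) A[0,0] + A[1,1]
D

A[0,0] + A[1,1] is the trace of A. By the cyclic property of the trace, tr(P^(-1)AP) = tr(APP^(-1)) = tr(A), so it is the same for every matrix similar to A.

The other combinations are not similarity invariants. For example, take P = [[1, 1], [0, 1]] (det P = 1), so P^(-1) = [[1, -1], [0, 1]] and
B = P^(-1)AP = [[4, 3], [-2, -4]].
Evaluating each option on A and on B:
(A) A[0,0] + A[1,1] - A[0,1]: 3 for A, -3 for B -> changes
(B) A[0,1] + A[1,0]: -5 for A, 1 for B -> changes
(C) A[0,0]: 2 for A, 4 for B -> changes
(D) A[0,0] + A[1,1]: 0 for A, 0 for B -> unchanged

Only (D) A[0,0] + A[1,1] = 0 survives (and it does so for every P, not just this one), so it is the invariant.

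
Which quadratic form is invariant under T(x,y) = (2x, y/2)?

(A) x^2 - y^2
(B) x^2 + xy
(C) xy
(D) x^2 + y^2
C

T multiplies x by 2 and divides y by 2.
Substitute the transformed coordinates into each option and compare with the original:
(A) x^2 - y^2  ->  (2x)^2 - (y/2)^2 = 4x^2 - y^2/4   [differs from x^2 - y^2: not invariant]
(B) x^2 + xy  ->  (2x)^2 + (2x)(y/2) = 4x^2 + xy   [differs from x^2 + xy: not invariant]
(C) xy  ->  (2x)(y/2) = xy   [equals xy: invariant]
(D) x^2 + y^2  ->  (2x)^2 + (y/2)^2 = 4x^2 + y^2/4   [differs from x^2 + y^2: not invariant]

Only option (C), xy, is unchanged by the transformation.
The factors 2 and 1/2 cancel only in the pure product xy.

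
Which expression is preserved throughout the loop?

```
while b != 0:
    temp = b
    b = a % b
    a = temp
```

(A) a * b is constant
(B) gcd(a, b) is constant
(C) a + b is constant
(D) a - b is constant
B

A loop invariant must hold before the first iteration and be re-established by every execution of the body.

(B) gcd(a, b) is constant: One iteration replaces (a, b) by (b, a mod b). Since a mod b = a - q*b for an integer q, any common divisor of a and b divides b and a mod b, and conversely; hence gcd(b, a mod b) = gcd(a, b). For instance (21, 6) -> (6, 3) keeps gcd = 3. At exit b = 0 and a = gcd of the original inputs.

The other options fail:
(A) a * b is constant: e.g. (a, b) = (21, 6) -> (6, 3): the product goes from 126 to 18.
(C) a + b is constant: e.g. (a, b) = (21, 6) -> (6, 3): the sum goes from 27 to 9.
(D) a - b is constant: e.g. (a, b) = (21, 6) -> (6, 3): the difference goes from 15 to 3.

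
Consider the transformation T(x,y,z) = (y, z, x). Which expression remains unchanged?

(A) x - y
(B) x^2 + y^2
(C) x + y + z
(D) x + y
C

Apply T(x,y,z) = (y, z, x) to each option, i.e. replace (x, y, z) by the transformed coordinates.
Substitute the transformed coordinates into each option and compare with the original:
(A) x - y  ->  (y) - (z) = y - z   [differs from x - y: not invariant]
(B) x^2 + y^2  ->  (y)^2 + (z)^2 = y^2 + z^2   [differs from x^2 + y^2: not invariant]
(C) x + y + z  ->  (y) + (z) + (x) = x + y + z   [equals x + y + z: invariant]
(D) x + y  ->  (y) + (z) = y + z   [differs from x + y: not invariant]

Only option (C), x + y + z, is unchanged by the transformation.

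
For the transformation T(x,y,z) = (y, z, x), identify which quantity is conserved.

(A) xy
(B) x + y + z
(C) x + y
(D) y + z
B

Apply T(x,y,z) = (y, z, x) to each option, i.e. replace (x, y, z) by the transformed coordinates.
Substitute the transformed coordinates into each option and compare with the original:
(A) xy  ->  (y)(z) = yz   [differs from xy: not invariant]
(B) x + y + z  ->  (y) + (z) + (x) = x + y + z   [equals x + y + z: invariant]
(C) x + y  ->  (y) + (z) = y + z   [differs from x + y: not invariant]
(D) y + z  ->  (z) + (x) = x + z   [differs from y + z: not invariant]

Only option (B), x + y + z, is unchanged by the transformation.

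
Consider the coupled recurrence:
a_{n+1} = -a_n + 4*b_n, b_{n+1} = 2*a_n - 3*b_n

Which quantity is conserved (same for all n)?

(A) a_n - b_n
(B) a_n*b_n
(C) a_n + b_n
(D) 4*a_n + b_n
C

Replace a_n by a_{n+1} = -a_n + 4*b_n and b_n by b_{n+1} = 2*a_n - 3*b_n in each option and simplify:
(A) a_n - b_n  ->  (-a_n + 4*b_n) - (2*a_n - 3*b_n) = -3*a_n + 7*b_n   [not conserved]
(B) a_n*b_n  ->  (-a_n + 4*b_n)*(2*a_n - 3*b_n) = -2*a_n^2 + 11*a_n*b_n - 12*b_n^2   [not conserved]
(C) a_n + b_n  ->  (-a_n + 4*b_n) + (2*a_n - 3*b_n) = a_n + b_n   [conserved]
(D) 4*a_n + b_n  ->  4*(-a_n + 4*b_n) + (2*a_n - 3*b_n) = -2*a_n + 13*b_n   [not conserved]

Only (C) a_n + b_n returns to itself after one step, so it is the conserved quantity.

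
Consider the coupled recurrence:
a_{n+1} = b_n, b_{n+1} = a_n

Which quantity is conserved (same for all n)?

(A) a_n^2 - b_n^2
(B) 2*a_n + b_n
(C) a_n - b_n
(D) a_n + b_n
D

Replace a_n by a_{n+1} = b_n and b_n by b_{n+1} = a_n in each option and simplify:
(A) a_n^2 - b_n^2  ->  (b_n)^2 - (a_n)^2 = -a_n^2 + b_n^2   [not conserved]
(B) 2*a_n + b_n  ->  2*(b_n) + (a_n) = a_n + 2*b_n   [not conserved]
(C) a_n - b_n  ->  (b_n) - (a_n) = -a_n + b_n   [not conserved]
(D) a_n + b_n  ->  (b_n) + (a_n) = a_n + b_n   [conserved]

Only (D) a_n + b_n returns to itself after one step, so it is the conserved quantity.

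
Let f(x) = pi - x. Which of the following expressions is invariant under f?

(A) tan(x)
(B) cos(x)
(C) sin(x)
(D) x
C

For f(x) = pi - x:
sin(pi - x) = sin(x), so sine is invariant under this transformation.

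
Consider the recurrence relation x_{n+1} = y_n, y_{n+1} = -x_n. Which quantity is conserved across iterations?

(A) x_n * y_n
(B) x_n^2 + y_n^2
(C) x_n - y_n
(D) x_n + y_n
B

For the recurrence x_{n+1} = y_n, y_{n+1} = -x_n:

x_{n+1}^2 + y_{n+1}^2 = y_n^2 + (-x_n)^2 = x_n^2 + y_n^2
The sum of squares is conserved (like energy in a harmonic oscillator).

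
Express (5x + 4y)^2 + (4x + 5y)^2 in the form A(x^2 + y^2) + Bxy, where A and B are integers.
41(x^2 + y^2) + 80xy

Expanding: (5x + 4y)^2 = 25x^2 + 40xy + 16y^2
(4x + 5y)^2 = 16x^2 + 40xy + 25y^2
Sum = (25+16)(x^2+y^2) + 80xy = 41(x^2 + y^2) + 80xy
This is symmetric in x and y.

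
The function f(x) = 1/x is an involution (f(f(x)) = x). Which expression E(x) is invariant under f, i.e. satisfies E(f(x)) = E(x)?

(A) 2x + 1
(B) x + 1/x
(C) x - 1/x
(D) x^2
B

Replace x by f(x) = 1/x in each option and simplify. As a quick numerical cross-check, also compare E(5) with E(f(5)) = E(1/5).

(A) 2x + 1  ->  2(1/x) + 1 = (x + 2)/x; check: E(5) = 11 but E(1/5) = 7/5.   [not invariant]
(B) x + 1/x  ->  (1/x) + 1/(1/x), which simplifies back to x + 1/x; check: E(5) = 26/5, E(1/5) = 26/5.   [invariant]
(C) x - 1/x  ->  (1/x) - 1/(1/x) = -x + 1/x; check: E(5) = 24/5 but E(1/5) = -24/5.   [not invariant]
(D) x^2  ->  (1/x)^2 = x^(-2); check: E(5) = 25 but E(1/5) = 1/25.   [not invariant]

Only (B) is unchanged. E is symmetric under swapping x with f(x) = 1/x, which is exactly what an involution does.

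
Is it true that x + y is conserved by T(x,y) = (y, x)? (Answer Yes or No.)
Yes

Substitute T(x,y) = (y, x) into the expression and compare with the original.

Original: x + y
After applying T: (y) + (x) = x + y

This is identical to the original x + y, so the expression is invariant.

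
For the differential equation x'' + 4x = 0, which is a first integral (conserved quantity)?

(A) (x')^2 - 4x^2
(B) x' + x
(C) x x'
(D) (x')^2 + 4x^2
D

A first integral I satisfies dI/dt = 0 along every solution. Differentiate each option and use the equation of motion:
(A) d/dt[(x')^2 - 4x^2] = 2x'x'' - 8x x' = -16x x', not identically 0
(B) d/dt[x' + x] = x'' + x' = -4x + x', not identically 0
(C) d/dt[x x'] = (x')^2 + x x'' = (x')^2 - 4x^2, not identically 0
(D) d/dt[(x')^2 + 4x^2] = 2x'x'' + 8x x' = 2x'(-4x) + 8x x' = 0

Only (D) has zero time-derivative. So the energy-like quantity (x')^2 + 4x^2 is the first integral.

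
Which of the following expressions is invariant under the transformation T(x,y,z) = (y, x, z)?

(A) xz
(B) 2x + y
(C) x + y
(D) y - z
C

Apply T(x,y,z) = (y, x, z) to each option, i.e. replace (x, y, z) by the transformed coordinates.
Substitute the transformed coordinates into each option and compare with the original:
(A) xz  ->  (y)(z) = yz   [differs from xz: not invariant]
(B) 2x + y  ->  2(y) + (x) = x + 2y   [differs from 2x + y: not invariant]
(C) x + y  ->  (y) + (x) = x + y   [equals x + y: invariant]
(D) y - z  ->  (x) - (z) = x - z   [differs from y - z: not invariant]

Only option (C), x + y, is unchanged by the transformation.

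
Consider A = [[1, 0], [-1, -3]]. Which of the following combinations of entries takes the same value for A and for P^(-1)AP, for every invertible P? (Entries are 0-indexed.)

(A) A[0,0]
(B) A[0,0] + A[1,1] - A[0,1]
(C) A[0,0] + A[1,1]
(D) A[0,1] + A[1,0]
C

A[0,0] + A[1,1] is the trace of A. By the cyclic property of the trace, tr(P^(-1)AP) = tr(APP^(-1)) = tr(A), so it is the same for every matrix similar to A.

The other combinations are not similarity invariants. For example, take P = [[1, 1], [1, 2]] (det P = 1), so P^(-1) = [[2, -1], [-1, 1]] and
B = P^(-1)AP = [[6, 9], [-5, -8]].
Evaluating each option on A and on B:
(A) A[0,0]: 1 for A, 6 for B -> changes
(B) A[0,0] + A[1,1] - A[0,1]: -2 for A, -11 for B -> changes
(C) A[0,0] + A[1,1]: -2 for A, -2 for B -> unchanged
(D) A[0,1] + A[1,0]: -1 for A, 4 for B -> changes

Only (C) A[0,0] + A[1,1] = -2 survives (and it does so for every P, not just this one), so it is the invariant.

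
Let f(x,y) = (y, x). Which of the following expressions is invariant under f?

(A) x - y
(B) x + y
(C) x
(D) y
B

For f(x,y) = (y, x):
After applying f: x' = y, y' = x. So x' + y' = y + x = x + y.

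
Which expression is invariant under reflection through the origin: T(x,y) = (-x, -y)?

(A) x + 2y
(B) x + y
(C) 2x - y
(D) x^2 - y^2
D

The map is reflection through the origin: T(x,y) = (-x, -y).
Substitute the transformed coordinates into each option and compare with the original:
(A) x + 2y  ->  (-x) + 2(-y) = -x - 2y   [differs from x + 2y: not invariant]
(B) x + y  ->  (-x) + (-y) = -x - y   [differs from x + y: not invariant]
(C) 2x - y  ->  2(-x) - (-y) = -2x + y   [differs from 2x - y: not invariant]
(D) x^2 - y^2  ->  (-x)^2 - (-y)^2 = x^2 - y^2   [equals x^2 - y^2: invariant]

Only option (D), x^2 - y^2, is unchanged by the transformation.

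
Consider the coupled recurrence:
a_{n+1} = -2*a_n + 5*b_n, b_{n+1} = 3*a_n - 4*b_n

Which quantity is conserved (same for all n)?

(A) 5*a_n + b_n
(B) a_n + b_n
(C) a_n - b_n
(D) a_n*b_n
B

Replace a_n by a_{n+1} = -2*a_n + 5*b_n and b_n by b_{n+1} = 3*a_n - 4*b_n in each option and simplify:
(A) 5*a_n + b_n  ->  5*(-2*a_n + 5*b_n) + (3*a_n - 4*b_n) = -7*a_n + 21*b_n   [not conserved]
(B) a_n + b_n  ->  (-2*a_n + 5*b_n) + (3*a_n - 4*b_n) = a_n + b_n   [conserved]
(C) a_n - b_n  ->  (-2*a_n + 5*b_n) - (3*a_n - 4*b_n) = -5*a_n + 9*b_n   [not conserved]
(D) a_n*b_n  ->  (-2*a_n + 5*b_n)*(3*a_n - 4*b_n) = -6*a_n^2 + 23*a_n*b_n - 20*b_n^2   [not conserved]

Only (B) a_n + b_n returns to itself after one step, so it is the conserved quantity.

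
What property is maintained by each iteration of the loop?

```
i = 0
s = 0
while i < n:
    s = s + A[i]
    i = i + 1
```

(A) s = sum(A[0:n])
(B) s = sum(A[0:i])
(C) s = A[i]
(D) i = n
B

A loop invariant must hold before the first iteration and be re-established by every execution of the body.

(B) s = sum(A[0:i]): Initially i = 0 and s = 0 = sum of the empty slice A[0:0]. If s = sum(A[0:i]) holds at the top of an iteration, the body sets s to sum(A[0:i]) + A[i] = sum(A[0:i+1]) and then i to i+1, so s = sum(A[0:i]) holds again. At exit i = n, giving s = sum(A[0:n]).

The other options fail:
(A) s = sum(A[0:n]): false before the loop (s = 0, not the full sum) -- it only becomes true at exit.
(C) s = A[i]: after the first iteration s = A[0] but i = 1, so s = A[i] compares s with the wrong element (and fails in general).
(D) i = n: false initially (i = 0); it is the exit condition, not an invariant.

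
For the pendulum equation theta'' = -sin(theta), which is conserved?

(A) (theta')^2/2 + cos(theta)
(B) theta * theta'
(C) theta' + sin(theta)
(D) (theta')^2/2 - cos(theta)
D

A first integral I satisfies dI/dt = 0 along every solution. Differentiate each option and use the equation of motion:
(A) d/dt[(theta')^2/2 + cos(theta)] = theta' theta'' - sin(theta) theta' = -2 theta' sin(theta), not identically 0
(B) d/dt[theta * theta'] = (theta')^2 + theta theta'' = (theta')^2 - theta sin(theta), not identically 0
(C) d/dt[theta' + sin(theta)] = theta'' + cos(theta) theta' = -sin(theta) + theta' cos(theta), not identically 0
(D) d/dt[(theta')^2/2 - cos(theta)] = theta' theta'' + sin(theta) theta' = theta'(-sin(theta)) + theta' sin(theta) = 0

Only (D) has zero time-derivative. This is the total energy: kinetic (theta')^2/2 plus potential -cos(theta).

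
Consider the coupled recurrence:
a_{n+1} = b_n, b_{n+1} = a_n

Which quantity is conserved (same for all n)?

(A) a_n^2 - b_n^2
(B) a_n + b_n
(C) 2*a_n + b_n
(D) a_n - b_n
B

Replace a_n by a_{n+1} = b_n and b_n by b_{n+1} = a_n in each option and simplify:
(A) a_n^2 - b_n^2  ->  (b_n)^2 - (a_n)^2 = -a_n^2 + b_n^2   [not conserved]
(B) a_n + b_n  ->  (b_n) + (a_n) = a_n + b_n   [conserved]
(C) 2*a_n + b_n  ->  2*(b_n) + (a_n) = a_n + 2*b_n   [not conserved]
(D) a_n - b_n  ->  (b_n) - (a_n) = -a_n + b_n   [not conserved]

Only (B) a_n + b_n returns to itself after one step, so it is the conserved quantity.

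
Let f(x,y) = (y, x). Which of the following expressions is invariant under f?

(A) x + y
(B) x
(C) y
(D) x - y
A

For f(x,y) = (y, x):
After applying f: x' = y, y' = x. So x' + y' = y + x = x + y.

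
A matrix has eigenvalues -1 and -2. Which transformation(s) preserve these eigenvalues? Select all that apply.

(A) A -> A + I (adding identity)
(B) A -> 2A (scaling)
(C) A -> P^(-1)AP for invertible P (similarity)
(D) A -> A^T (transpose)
C and D

Eigenvalues are preserved by:
1. Similarity transformations: A -> P^(-1)AP (same characteristic polynomial)
2. Transpose: A^T has the same eigenvalues as A

Eigenvalues are NOT preserved by:
- Adding identity: eigenvalues become -1+1, -2+1
- Scaling: eigenvalues become -2, -4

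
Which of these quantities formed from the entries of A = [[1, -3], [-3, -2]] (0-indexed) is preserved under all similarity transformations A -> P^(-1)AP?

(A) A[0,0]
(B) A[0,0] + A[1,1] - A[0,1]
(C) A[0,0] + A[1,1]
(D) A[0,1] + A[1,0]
C

A[0,0] + A[1,1] is the trace of A. By the cyclic property of the trace, tr(P^(-1)AP) = tr(APP^(-1)) = tr(A), so it is the same for every matrix similar to A.

The other combinations are not similarity invariants. For example, take P = [[2, 1], [1, 1]] (det P = 1), so P^(-1) = [[1, -1], [-1, 2]] and
B = P^(-1)AP = [[7, 3], [-15, -8]].
Evaluating each option on A and on B:
(A) A[0,0]: 1 for A, 7 for B -> changes
(B) A[0,0] + A[1,1] - A[0,1]: 2 for A, -4 for B -> changes
(C) A[0,0] + A[1,1]: -1 for A, -1 for B -> unchanged
(D) A[0,1] + A[1,0]: -6 for A, -12 for B -> changes

Only (C) A[0,0] + A[1,1] = -1 survives (and it does so for every P, not just this one), so it is the invariant.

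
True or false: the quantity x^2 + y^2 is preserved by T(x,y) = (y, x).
True

Substitute T(x,y) = (y, x) into the expression and compare with the original.

Original: x^2 + y^2
After applying T: (y)^2 + (x)^2 = x^2 + y^2

This is identical to the original x^2 + y^2, so the expression is invariant.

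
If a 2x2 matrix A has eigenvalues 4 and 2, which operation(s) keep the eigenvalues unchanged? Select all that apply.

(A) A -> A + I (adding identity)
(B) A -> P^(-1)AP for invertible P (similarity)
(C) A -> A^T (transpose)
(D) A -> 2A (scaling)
B and C

Eigenvalues are preserved by:
1. Similarity transformations: A -> P^(-1)AP (same characteristic polynomial)
2. Transpose: A^T has the same eigenvalues as A

Eigenvalues are NOT preserved by:
- Adding identity: eigenvalues become 4+1, 2+1
- Scaling: eigenvalues become 8, 4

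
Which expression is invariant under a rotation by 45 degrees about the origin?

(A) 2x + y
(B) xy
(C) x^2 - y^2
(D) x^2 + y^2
D

A rotation by 45 degrees sends (x, y) to (sqrt(2)x/2 - sqrt(2)y/2, sqrt(2)x/2 + sqrt(2)y/2).
Substitute the transformed coordinates into each option and compare with the original:
(A) 2x + y  ->  2(sqrt(2)x/2 - sqrt(2)y/2) + (sqrt(2)x/2 + sqrt(2)y/2) = 3sqrt(2)x/2 - sqrt(2)y/2   [differs from 2x + y: not invariant]
(B) xy  ->  (sqrt(2)x/2 - sqrt(2)y/2)(sqrt(2)x/2 + sqrt(2)y/2) = x^2/2 - y^2/2   [differs from xy: not invariant]
(C) x^2 - y^2  ->  (sqrt(2)x/2 - sqrt(2)y/2)^2 - (sqrt(2)x/2 + sqrt(2)y/2)^2 = -2xy   [differs from x^2 - y^2: not invariant]
(D) x^2 + y^2  ->  (sqrt(2)x/2 - sqrt(2)y/2)^2 + (sqrt(2)x/2 + sqrt(2)y/2)^2 = x^2 + y^2   [equals x^2 + y^2: invariant]

Only option (D), x^2 + y^2, is unchanged by the transformation.
Geometrically, x^2 + y^2 is the squared distance from the origin, which every rotation about the origin preserves.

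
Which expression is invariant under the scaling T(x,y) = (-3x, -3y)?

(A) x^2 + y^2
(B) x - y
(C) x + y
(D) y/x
D

Under the uniform scaling T(x,y) = (-3x, -3y):
Substitute the transformed coordinates into each option and compare with the original:
(A) x^2 + y^2  ->  (-3x)^2 + (-3y)^2 = 9x^2 + 9y^2   [differs from x^2 + y^2: not invariant]
(B) x - y  ->  (-3x) - (-3y) = -3x + 3y   [differs from x - y: not invariant]
(C) x + y  ->  (-3x) + (-3y) = -3x - 3y   [differs from x + y: not invariant]
(D) y/x  ->  (-3y)/(-3x) = y/x   [equals y/x: invariant]

Only option (D), y/x, is unchanged by the transformation.
The common factor -3 cancels in a ratio of coordinates, while sums, products and sums of squares pick up factors of -3 or 9.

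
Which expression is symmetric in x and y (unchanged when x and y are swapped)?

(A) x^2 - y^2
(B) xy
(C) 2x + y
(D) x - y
B

A symmetric expression is unchanged when the variables are permuted; here the transformation to test is the swap (x, y) -> (y, x).
Substitute the transformed coordinates into each option and compare with the original:
(A) x^2 - y^2  ->  (y)^2 - (x)^2 = -x^2 + y^2   [differs from x^2 - y^2: not invariant]
(B) xy  ->  (y)(x) = xy   [equals xy: invariant]
(C) 2x + y  ->  2(y) + (x) = x + 2y   [differs from 2x + y: not invariant]
(D) x - y  ->  (y) - (x) = -x + y   [differs from x - y: not invariant]

Only option (B), xy, is unchanged by the transformation.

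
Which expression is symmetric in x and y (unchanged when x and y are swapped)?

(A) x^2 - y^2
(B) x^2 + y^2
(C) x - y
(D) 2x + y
B

A symmetric expression is unchanged when the variables are permuted; here the transformation to test is the swap (x, y) -> (y, x).
Substitute the transformed coordinates into each option and compare with the original:
(A) x^2 - y^2  ->  (y)^2 - (x)^2 = -x^2 + y^2   [differs from x^2 - y^2: not invariant]
(B) x^2 + y^2  ->  (y)^2 + (x)^2 = x^2 + y^2   [equals x^2 + y^2: invariant]
(C) x - y  ->  (y) - (x) = -x + y   [differs from x - y: not invariant]
(D) 2x + y  ->  2(y) + (x) = x + 2y   [differs from 2x + y: not invariant]

Only option (B), x^2 + y^2, is unchanged by the transformation.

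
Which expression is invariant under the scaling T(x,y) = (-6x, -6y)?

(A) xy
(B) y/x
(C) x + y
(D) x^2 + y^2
B

Under the uniform scaling T(x,y) = (-6x, -6y):
Substitute the transformed coordinates into each option and compare with the original:
(A) xy  ->  (-6x)(-6y) = 36xy   [differs from xy: not invariant]
(B) y/x  ->  (-6y)/(-6x) = y/x   [equals y/x: invariant]
(C) x + y  ->  (-6x) + (-6y) = -6x - 6y   [differs from x + y: not invariant]
(D) x^2 + y^2  ->  (-6x)^2 + (-6y)^2 = 36x^2 + 36y^2   [differs from x^2 + y^2: not invariant]

Only option (B), y/x, is unchanged by the transformation.
The common factor -6 cancels in a ratio of coordinates, while sums, products and sums of squares pick up factors of -6 or 36.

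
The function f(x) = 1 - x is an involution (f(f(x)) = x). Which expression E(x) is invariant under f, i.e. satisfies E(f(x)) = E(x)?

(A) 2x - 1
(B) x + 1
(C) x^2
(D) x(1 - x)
D

Replace x by f(x) = 1 - x in each option and simplify. As a quick numerical cross-check, also compare E(4) with E(f(4)) = E(-3).

(A) 2x - 1  ->  2(1 - x) - 1 = 1 - 2x; check: E(4) = 7 but E(-3) = -7.   [not invariant]
(B) x + 1  ->  (1 - x) + 1 = 2 - x; check: E(4) = 5 but E(-3) = -2.   [not invariant]
(C) x^2  ->  (1 - x)^2 = (x - 1)^2; check: E(4) = 16 but E(-3) = 9.   [not invariant]
(D) x(1 - x)  ->  (1 - x)(1 - (1 - x)), which simplifies back to x(1 - x); check: E(4) = -12, E(-3) = -12.   [invariant]

Only (D) is unchanged. E is symmetric under swapping x with f(x) = 1 - x, which is exactly what an involution does.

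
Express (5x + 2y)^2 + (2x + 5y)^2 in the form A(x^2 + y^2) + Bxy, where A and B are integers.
29(x^2 + y^2) + 40xy

Expanding: (5x + 2y)^2 = 25x^2 + 20xy + 4y^2
(2x + 5y)^2 = 4x^2 + 20xy + 25y^2
Sum = (25+4)(x^2+y^2) + 40xy = 29(x^2 + y^2) + 40xy
This is symmetric in x and y.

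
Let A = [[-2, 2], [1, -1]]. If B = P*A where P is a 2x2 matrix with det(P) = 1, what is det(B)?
0

By the multiplicative property of determinants, det(B) = det(P*A) = det(P) * det(A) = det(A),
so the determinant is invariant under multiplication by any determinant-1 matrix; we just need det(A).

det(A) = (-2)(-1) - (2)(1) = 2 - 2 = 0

Therefore det(B) = 1 * 0 = 0.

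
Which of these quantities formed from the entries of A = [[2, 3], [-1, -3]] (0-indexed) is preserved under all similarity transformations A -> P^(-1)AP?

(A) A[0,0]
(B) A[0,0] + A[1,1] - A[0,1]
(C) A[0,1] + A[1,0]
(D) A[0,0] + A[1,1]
D

A[0,0] + A[1,1] is the trace of A. By the cyclic property of the trace, tr(P^(-1)AP) = tr(APP^(-1)) = tr(A), so it is the same for every matrix similar to A.

The other combinations are not similarity invariants. For example, take P = [[2, 1], [1, 1]] (det P = 1), so P^(-1) = [[1, -1], [-1, 2]] and
B = P^(-1)AP = [[12, 9], [-17, -13]].
Evaluating each option on A and on B:
(A) A[0,0]: 2 for A, 12 for B -> changes
(B) A[0,0] + A[1,1] - A[0,1]: -4 for A, -10 for B -> changes
(C) A[0,1] + A[1,0]: 2 for A, -8 for B -> changes
(D) A[0,0] + A[1,1]: -1 for A, -1 for B -> unchanged

Only (D) A[0,0] + A[1,1] = -1 survives (and it does so for every P, not just this one), so it is the invariant.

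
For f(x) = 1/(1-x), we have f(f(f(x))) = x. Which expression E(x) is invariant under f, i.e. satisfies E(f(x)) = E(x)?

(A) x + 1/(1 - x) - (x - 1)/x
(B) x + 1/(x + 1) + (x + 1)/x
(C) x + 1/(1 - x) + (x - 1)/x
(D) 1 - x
C

Replace x by f(x) = 1/(1 - x) in each option and simplify. As a quick numerical cross-check, also compare E(5) with E(f(5)) = E(-1/4).

(A) x + 1/(1 - x) - (x - 1)/x  ->  (1/(1 - x)) + 1/(1 - (1/(1 - x))) - ((1/(1 - x)) - 1)/(1/(1 - x)) = (x^2(1 - x) - x + (x - 1)^2)/(x(x - 1)); check: E(5) = 79/20 but E(-1/4) = -89/20.   [not invariant]
(B) x + 1/(x + 1) + (x + 1)/x  ->  (1/(1 - x)) + 1/((1/(1 - x)) + 1) + ((1/(1 - x)) + 1)/(1/(1 - x)) = (-x^3 + 6x^2 - 11x + 7)/(x^2 - 3x + 2); check: E(5) = 191/30 but E(-1/4) = -23/12.   [not invariant]
(C) x + 1/(1 - x) + (x - 1)/x  ->  (1/(1 - x)) + 1/(1 - (1/(1 - x))) + ((1/(1 - x)) - 1)/(1/(1 - x)), which simplifies back to x + 1/(1 - x) + (x - 1)/x; check: E(5) = 111/20, E(-1/4) = 111/20.   [invariant]
(D) 1 - x  ->  1 - (1/(1 - x)) = x/(x - 1); check: E(5) = -4 but E(-1/4) = 5/4.   [not invariant]

Only (C) is unchanged. Indeed f(f(x)) = 1/(1 - 1/(1-x)) = (1-x)/(-x) = (x-1)/x, so E(x) = x + f(x) + f(f(x)) is the sum over the whole 3-cycle; applying f just permutes the three terms cyclically (x -> f(x) -> f(f(x)) -> x), leaving the sum unchanged.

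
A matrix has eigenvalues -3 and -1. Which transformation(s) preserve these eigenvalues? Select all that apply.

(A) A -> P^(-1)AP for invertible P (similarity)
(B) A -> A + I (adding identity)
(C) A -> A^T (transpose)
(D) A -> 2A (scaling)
A and C

Eigenvalues are preserved by:
1. Similarity transformations: A -> P^(-1)AP (same characteristic polynomial)
2. Transpose: A^T has the same eigenvalues as A

Eigenvalues are NOT preserved by:
- Adding identity: eigenvalues become -3+1, -1+1
- Scaling: eigenvalues become -6, -2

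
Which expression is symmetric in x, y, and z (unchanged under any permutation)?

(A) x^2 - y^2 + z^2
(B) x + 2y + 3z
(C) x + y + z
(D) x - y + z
C

A symmetric expression is unchanged when the variables are permuted; here the transformation to test is the swap (x, y) -> (y, x).
A symmetric expression must survive every permutation; the single swap x <-> y already eliminates the distractors, and the keyed expression is also unchanged by x <-> z and y <-> z (each variable enters it in exactly the same way).
Substitute the transformed coordinates into each option and compare with the original:
(A) x^2 - y^2 + z^2  ->  (y)^2 - (x)^2 + z^2 = -x^2 + y^2 + z^2   [differs from x^2 - y^2 + z^2: not invariant]
(B) x + 2y + 3z  ->  (y) + 2(x) + 3z = 2x + y + 3z   [differs from x + 2y + 3z: not invariant]
(C) x + y + z  ->  (y) + (x) + z = x + y + z   [equals x + y + z: invariant]
(D) x - y + z  ->  (y) - (x) + z = -x + y + z   [differs from x - y + z: not invariant]

Only option (C), x + y + z, is unchanged by the transformation.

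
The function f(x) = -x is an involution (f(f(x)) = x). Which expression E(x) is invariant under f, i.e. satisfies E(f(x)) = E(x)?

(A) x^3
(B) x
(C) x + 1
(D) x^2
D

Replace x by f(x) = -x in each option and simplify. As a quick numerical cross-check, also compare E(3) with E(f(3)) = E(-3).

(A) x^3  ->  (-x)^3 = -x^3; check: E(3) = 27 but E(-3) = -27.   [not invariant]
(B) x  ->  (-x) = -x; check: E(3) = 3 but E(-3) = -3.   [not invariant]
(C) x + 1  ->  (-x) + 1 = 1 - x; check: E(3) = 4 but E(-3) = -2.   [not invariant]
(D) x^2  ->  (-x)^2, which simplifies back to x^2; check: E(3) = 9, E(-3) = 9.   [invariant]

Only (D) is unchanged. E is symmetric under swapping x with f(x) = -x, which is exactly what an involution does.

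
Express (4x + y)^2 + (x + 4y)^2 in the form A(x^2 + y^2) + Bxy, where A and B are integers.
17(x^2 + y^2) + 16xy

Expanding: (4x + y)^2 = 16x^2 + 8xy + y^2
(x + 4y)^2 = x^2 + 8xy + 16y^2
Sum = (16+1)(x^2+y^2) + 16xy = 17(x^2 + y^2) + 16xy
This is symmetric in x and y.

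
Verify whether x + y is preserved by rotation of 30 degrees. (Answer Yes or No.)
No

Applying rotation by 30 degrees: x' = x*cos(30 degrees) - y*sin(30 degrees) = sqrt(3)x/2 - y/2, y' = x*sin(30 degrees) + y*cos(30 degrees) = x/2 + sqrt(3)y/2

Substituting into x + y:
(sqrt(3)x/2 - y/2) + (x/2 + sqrt(3)y/2)
= x/2 + sqrt(3)x/2 - y/2 + sqrt(3)y/2

This differs from the original expression x + y, so it is NOT invariant.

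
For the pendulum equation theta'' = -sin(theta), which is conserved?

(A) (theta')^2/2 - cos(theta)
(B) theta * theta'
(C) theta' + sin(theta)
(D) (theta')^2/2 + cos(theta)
A

A first integral I satisfies dI/dt = 0 along every solution. Differentiate each option and use the equation of motion:
(A) d/dt[(theta')^2/2 - cos(theta)] = theta' theta'' + sin(theta) theta' = theta'(-sin(theta)) + theta' sin(theta) = 0
(B) d/dt[theta * theta'] = (theta')^2 + theta theta'' = (theta')^2 - theta sin(theta), not identically 0
(C) d/dt[theta' + sin(theta)] = theta'' + cos(theta) theta' = -sin(theta) + theta' cos(theta), not identically 0
(D) d/dt[(theta')^2/2 + cos(theta)] = theta' theta'' - sin(theta) theta' = -2 theta' sin(theta), not identically 0

Only (A) has zero time-derivative. This is the total energy: kinetic (theta')^2/2 plus potential -cos(theta).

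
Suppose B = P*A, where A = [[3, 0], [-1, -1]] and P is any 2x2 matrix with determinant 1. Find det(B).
-3

By the multiplicative property of determinants, det(B) = det(P*A) = det(P) * det(A) = det(A),
so the determinant is invariant under multiplication by any determinant-1 matrix; we just need det(A).

det(A) = (3)(-1) - (0)(-1) = -3 - 0 = -3

Therefore det(B) = 1 * (-3) = -3.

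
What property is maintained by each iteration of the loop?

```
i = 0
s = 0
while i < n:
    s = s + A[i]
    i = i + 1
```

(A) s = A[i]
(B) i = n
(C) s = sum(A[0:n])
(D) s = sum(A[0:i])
D

A loop invariant must hold before the first iteration and be re-established by every execution of the body.

(D) s = sum(A[0:i]): Initially i = 0 and s = 0 = sum of the empty slice A[0:0]. If s = sum(A[0:i]) holds at the top of an iteration, the body sets s to sum(A[0:i]) + A[i] = sum(A[0:i+1]) and then i to i+1, so s = sum(A[0:i]) holds again. At exit i = n, giving s = sum(A[0:n]).

The other options fail:
(A) s = A[i]: after the first iteration s = A[0] but i = 1, so s = A[i] compares s with the wrong element (and fails in general).
(B) i = n: false initially (i = 0); it is the exit condition, not an invariant.
(C) s = sum(A[0:n]): false before the loop (s = 0, not the full sum) -- it only becomes true at exit.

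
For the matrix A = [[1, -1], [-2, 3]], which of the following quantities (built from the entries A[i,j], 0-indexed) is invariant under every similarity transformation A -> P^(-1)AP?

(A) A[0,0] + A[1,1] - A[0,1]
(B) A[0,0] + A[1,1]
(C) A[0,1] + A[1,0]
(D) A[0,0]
B

A[0,0] + A[1,1] is the trace of A. By the cyclic property of the trace, tr(P^(-1)AP) = tr(APP^(-1)) = tr(A), so it is the same for every matrix similar to A.

The other combinations are not similarity invariants. For example, take P = [[1, 1], [1, 2]] (det P = 1), so P^(-1) = [[2, -1], [-1, 1]] and
B = P^(-1)AP = [[-1, -6], [1, 5]].
Evaluating each option on A and on B:
(A) A[0,0] + A[1,1] - A[0,1]: 5 for A, 10 for B -> changes
(B) A[0,0] + A[1,1]: 4 for A, 4 for B -> unchanged
(C) A[0,1] + A[1,0]: -3 for A, -5 for B -> changes
(D) A[0,0]: 1 for A, -1 for B -> changes

Only (B) A[0,0] + A[1,1] = 4 survives (and it does so for every P, not just this one), so it is the invariant.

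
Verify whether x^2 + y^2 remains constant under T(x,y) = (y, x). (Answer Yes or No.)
Yes

Substitute T(x,y) = (y, x) into the expression and compare with the original.

Original: x^2 + y^2
After applying T: (y)^2 + (x)^2 = x^2 + y^2

This is identical to the original x^2 + y^2, so the expression is invariant.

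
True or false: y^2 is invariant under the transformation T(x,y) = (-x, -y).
True

Substitute T(x,y) = (-x, -y) into the expression and compare with the original.

Original: y^2
After applying T: (-y)^2 = y^2

This is identical to the original y^2, so the expression is invariant.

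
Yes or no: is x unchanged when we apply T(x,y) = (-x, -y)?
No

Substitute T(x,y) = (-x, -y) into the expression and compare with the original.

Original: x
After applying T: (-x) = -x

This differs from the original x (difference: -2x), so the expression is NOT invariant.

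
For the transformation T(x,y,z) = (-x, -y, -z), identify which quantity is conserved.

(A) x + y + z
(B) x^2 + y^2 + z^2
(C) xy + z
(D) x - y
B

Apply T(x,y,z) = (-x, -y, -z) to each option, i.e. replace (x, y, z) by the transformed coordinates.
Substitute the transformed coordinates into each option and compare with the original:
(A) x + y + z  ->  (-x) + (-y) + (-z) = -x - y - z   [differs from x + y + z: not invariant]
(B) x^2 + y^2 + z^2  ->  (-x)^2 + (-y)^2 + (-z)^2 = x^2 + y^2 + z^2   [equals x^2 + y^2 + z^2: invariant]
(C) xy + z  ->  (-x)(-y) + (-z) = xy - z   [differs from xy + z: not invariant]
(D) x - y  ->  (-x) - (-y) = -x + y   [differs from x - y: not invariant]

Only option (B), x^2 + y^2 + z^2, is unchanged by the transformation.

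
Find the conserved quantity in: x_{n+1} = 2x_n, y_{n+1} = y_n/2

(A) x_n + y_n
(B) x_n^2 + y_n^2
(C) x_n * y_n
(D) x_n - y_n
C

For the recurrence x_{n+1} = 2x_n, y_{n+1} = y_n/2:

x_{n+1} * y_{n+1} = (2x_n) * (y_n/2) = x_n * y_n
The product is conserved.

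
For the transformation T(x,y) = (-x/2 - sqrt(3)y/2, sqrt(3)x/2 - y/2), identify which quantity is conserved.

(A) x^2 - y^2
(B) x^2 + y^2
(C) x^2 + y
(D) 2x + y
B

An expression E(x,y) is invariant under T if E(T(x,y)) = E(x,y). Here T(x,y) = (-x/2 - sqrt(3)y/2, sqrt(3)x/2 - y/2).
Substitute the transformed coordinates into each option and compare with the original:
(A) x^2 - y^2  ->  (-x/2 - sqrt(3)y/2)^2 - (sqrt(3)x/2 - y/2)^2 = -x^2/2 + sqrt(3)xy + y^2/2   [differs from x^2 - y^2: not invariant]
(B) x^2 + y^2  ->  (-x/2 - sqrt(3)y/2)^2 + (sqrt(3)x/2 - y/2)^2 = x^2 + y^2   [equals x^2 + y^2: invariant]
(C) x^2 + y  ->  (-x/2 - sqrt(3)y/2)^2 + (sqrt(3)x/2 - y/2) = x^2/4 + sqrt(3)xy/2 + sqrt(3)x/2 + 3y^2/4 - y/2   [differs from x^2 + y: not invariant]
(D) 2x + y  ->  2(-x/2 - sqrt(3)y/2) + (sqrt(3)x/2 - y/2) = -x + sqrt(3)x/2 - sqrt(3)y - y/2   [differs from 2x + y: not invariant]

Only option (B), x^2 + y^2, is unchanged by the transformation.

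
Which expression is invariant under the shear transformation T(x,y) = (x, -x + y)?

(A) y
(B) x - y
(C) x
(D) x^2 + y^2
C

Under the shear T(x,y) = (x, -x + y):
Substitute the transformed coordinates into each option and compare with the original:
(A) y  ->  (-x + y) = -x + y   [differs from y: not invariant]
(B) x - y  ->  (x) - (-x + y) = 2x - y   [differs from x - y: not invariant]
(C) x  ->  (x) = x   [equals x: invariant]
(D) x^2 + y^2  ->  (x)^2 + (-x + y)^2 = 2x^2 - 2xy + y^2   [differs from x^2 + y^2: not invariant]

Only option (C), x, is unchanged by the transformation.
A vertical shear moves points parallel to the y-axis, so the x-coordinate (and any function of x alone) is unchanged.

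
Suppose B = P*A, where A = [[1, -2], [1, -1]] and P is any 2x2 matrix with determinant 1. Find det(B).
1

By the multiplicative property of determinants, det(B) = det(P*A) = det(P) * det(A) = det(A),
so the determinant is invariant under multiplication by any determinant-1 matrix; we just need det(A).

det(A) = (1)(-1) - (-2)(1) = -1 - (-2) = 1

Therefore det(B) = 1 * 1 = 1.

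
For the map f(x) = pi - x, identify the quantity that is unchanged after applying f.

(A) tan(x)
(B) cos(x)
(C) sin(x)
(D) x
C

For f(x) = pi - x:
sin(pi - x) = sin(x), so sine is invariant under this transformation.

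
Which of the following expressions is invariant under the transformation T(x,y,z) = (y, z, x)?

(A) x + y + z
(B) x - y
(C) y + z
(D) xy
A

Apply T(x,y,z) = (y, z, x) to each option, i.e. replace (x, y, z) by the transformed coordinates.
Substitute the transformed coordinates into each option and compare with the original:
(A) x + y + z  ->  (y) + (z) + (x) = x + y + z   [equals x + y + z: invariant]
(B) x - y  ->  (y) - (z) = y - z   [differs from x - y: not invariant]
(C) y + z  ->  (z) + (x) = x + z   [differs from y + z: not invariant]
(D) xy  ->  (y)(z) = yz   [differs from xy: not invariant]

Only option (A), x + y + z, is unchanged by the transformation.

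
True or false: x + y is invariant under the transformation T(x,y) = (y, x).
True

Substitute T(x,y) = (y, x) into the expression and compare with the original.

Original: x + y
After applying T: (y) + (x) = x + y

This is identical to the original x + y, so the expression is invariant.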